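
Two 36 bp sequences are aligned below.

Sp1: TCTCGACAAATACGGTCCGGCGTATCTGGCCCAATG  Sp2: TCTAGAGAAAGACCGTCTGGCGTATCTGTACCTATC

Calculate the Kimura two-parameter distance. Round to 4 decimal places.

Of 36 sites, 1 differences are transitions and 8 are transversions, so P = 1/36 ≈ 0.027778 and Q = 8/36 ≈ 0.222222.
Under the Kimura two-parameter model, d = −½ ln(1 − 2P − Q) − ¼ ln(1 − 2Q).
1 − 2P − Q = 0.722222, giving −½ ln(0.722222) = 0.162711.
1 − 2Q = 0.555556, giving −¼ ln(0.555556) = 0.146946.
d = 0.162711 + 0.146946 = 0.309657.

0.3097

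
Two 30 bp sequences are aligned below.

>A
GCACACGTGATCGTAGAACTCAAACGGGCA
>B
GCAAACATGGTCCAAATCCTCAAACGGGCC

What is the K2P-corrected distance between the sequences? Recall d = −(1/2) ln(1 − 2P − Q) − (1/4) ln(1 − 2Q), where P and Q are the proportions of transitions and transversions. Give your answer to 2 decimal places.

Of 30 sites, 3 differences are transitions and 6 are transversions, so P = 3/30 = 0.1 and Q = 6/30 = 0.2.
Under the Kimura two-parameter model, d = −½ ln(1 − 2P − Q) − ¼ ln(1 − 2Q).
1 − 2P − Q = 0.6, giving −½ ln(0.6) = 0.255413.
1 − 2Q = 0.6, giving −¼ ln(0.6) = 0.127706.
d = 0.255413 + 0.127706 = 0.383119.

0.38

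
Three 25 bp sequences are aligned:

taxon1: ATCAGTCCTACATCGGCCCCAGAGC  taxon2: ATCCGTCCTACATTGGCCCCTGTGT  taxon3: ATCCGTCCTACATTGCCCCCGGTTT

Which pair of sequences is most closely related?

taxon1–taxon2: 5/25 differ, p = 0.200, d = 0.233.
taxon1–taxon3: 7/25 differ, p = 0.280, d = 0.351.
taxon2–taxon3: 3/25 differ, p = 0.120, d = 0.131.
The smallest distance is between taxon2 and taxon3.

taxon2 and taxon3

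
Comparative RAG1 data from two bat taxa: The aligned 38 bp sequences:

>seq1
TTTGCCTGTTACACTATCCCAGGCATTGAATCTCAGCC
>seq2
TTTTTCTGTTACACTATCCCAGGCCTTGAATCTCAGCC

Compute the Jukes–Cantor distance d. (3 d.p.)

The sequences differ at 3 of 38 sites (4, 5, 25), so p = 3/38 ≈ 0.078947.
d = −(3/4) ln(1 − 4p/3) = −0.75 ln(1 − 0.105263) = −0.75 ln(0.894737)
  = −0.75 × (-0.111225) = 0.083419 substitutions/site.

0.083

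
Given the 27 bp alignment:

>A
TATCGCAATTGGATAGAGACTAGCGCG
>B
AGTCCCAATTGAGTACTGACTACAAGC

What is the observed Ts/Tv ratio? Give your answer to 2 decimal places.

0.50

Transitions are A↔G and C↔T; transversions are all other mismatches.
Transitions: 4. Transversions: 8.
R = 4/8 = 0.50.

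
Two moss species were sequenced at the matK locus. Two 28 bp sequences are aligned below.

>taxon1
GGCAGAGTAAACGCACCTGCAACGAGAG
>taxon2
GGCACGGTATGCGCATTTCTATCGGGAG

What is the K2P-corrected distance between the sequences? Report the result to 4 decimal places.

0.5078

Of 28 sites, 6 differences are transitions and 4 are transversions, so P = 6/28 ≈ 0.214286 and Q = 4/28 ≈ 0.142857.
Under the Kimura two-parameter model, d = −½ ln(1 − 2P − Q) − ¼ ln(1 − 2Q).
1 − 2P − Q = 0.428571, giving −½ ln(0.428571) = 0.423649.
1 − 2Q = 0.714286, giving −¼ ln(0.714286) = 0.084118.
d = 0.423649 + 0.084118 = 0.507767.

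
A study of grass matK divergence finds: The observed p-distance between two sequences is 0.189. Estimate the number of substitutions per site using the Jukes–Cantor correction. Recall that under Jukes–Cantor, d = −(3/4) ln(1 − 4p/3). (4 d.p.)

0.2178

d = −(3/4) ln(1 − 4p/3) = −0.75 ln(1 − 0.252) = −0.75 ln(0.748)
  = −0.75 × (-0.290352) = 0.217764 substitutions/site.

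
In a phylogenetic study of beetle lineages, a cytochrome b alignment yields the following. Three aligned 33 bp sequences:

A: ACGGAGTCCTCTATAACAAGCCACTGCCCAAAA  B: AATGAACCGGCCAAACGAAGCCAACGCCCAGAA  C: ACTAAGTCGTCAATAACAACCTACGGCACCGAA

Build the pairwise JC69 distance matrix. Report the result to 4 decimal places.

A–B: 13/33 sites differ → p ≈ 0.393939, d = −0.75 ln(1 − 0.525252) = 0.558728 ≈ 0.5587.
A–C: 10/33 sites differ → p ≈ 0.30303, d = −0.75 ln(1 − 0.40404) = 0.388186 ≈ 0.3882.
B–C: 15/33 sites differ → p ≈ 0.454545, d = −0.75 ln(1 − 0.60606) = 0.698667 ≈ 0.6987.

d(A,B) = 0.5587, d(A,C) = 0.3882, d(B,C) = 0.6987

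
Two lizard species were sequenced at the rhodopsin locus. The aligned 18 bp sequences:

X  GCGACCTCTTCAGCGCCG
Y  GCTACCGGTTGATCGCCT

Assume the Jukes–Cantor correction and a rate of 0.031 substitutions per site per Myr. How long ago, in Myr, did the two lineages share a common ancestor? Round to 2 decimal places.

7.11

The sequences differ at 6 of 18 sites (3, 7, 8, 11, 13, 18), so p = 6/18 ≈ 0.333333.
d = −(3/4) ln(1 − 4p/3) = −0.75 ln(1 − 0.444444) = −0.75 ln(0.555556)
  = −0.75 × (-0.587786) = 0.440840 substitutions/site.
Under a molecular clock d = 2μt, so t = d/(2μ) = 0.440840 / (2 × 0.031) = 7.11 Myr.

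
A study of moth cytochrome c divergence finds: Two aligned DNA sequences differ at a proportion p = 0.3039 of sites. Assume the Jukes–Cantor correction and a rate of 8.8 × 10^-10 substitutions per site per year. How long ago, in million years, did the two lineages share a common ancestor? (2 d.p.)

d = −(3/4) ln(1 − 4p/3) = −0.75 ln(1 − 0.4052) = −0.75 ln(0.5948)
  = −0.75 × (-0.519530) = 0.389648 substitutions/site.
Under a molecular clock d = 2μt, so t = d/(2μ) = 0.389648 / (2 × 8.8 × 10^-10) = 221.39 million years.

221.39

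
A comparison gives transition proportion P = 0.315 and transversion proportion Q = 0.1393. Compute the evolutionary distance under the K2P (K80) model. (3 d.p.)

Under the Kimura two-parameter model, d = −½ ln(1 − 2P − Q) − ¼ ln(1 − 2Q).
1 − 2P − Q = 0.2307, giving −½ ln(0.2307) = 0.733319.
1 − 2Q = 0.7214, giving −¼ ln(0.7214) = 0.081640.
d = 0.733319 + 0.081640 = 0.814959.

0.815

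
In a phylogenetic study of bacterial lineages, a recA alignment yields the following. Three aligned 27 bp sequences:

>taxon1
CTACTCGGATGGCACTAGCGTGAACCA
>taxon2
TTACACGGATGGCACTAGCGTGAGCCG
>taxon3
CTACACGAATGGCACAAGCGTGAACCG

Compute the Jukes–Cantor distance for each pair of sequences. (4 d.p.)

taxon1–taxon2: 4/27 sites differ → p ≈ 0.148148, d = −0.75 ln(1 − 0.197531) = 0.165047 ≈ 0.1650.
taxon1–taxon3: 4/27 sites differ → p ≈ 0.148148, d = −0.75 ln(1 − 0.197531) = 0.165047 ≈ 0.1650.
taxon2–taxon3: 4/27 sites differ → p ≈ 0.148148, d = −0.75 ln(1 − 0.197531) = 0.165047 ≈ 0.1650.

d(taxon1,taxon2) = 0.1650, d(taxon1,taxon3) = 0.1650, d(taxon2,taxon3) = 0.1650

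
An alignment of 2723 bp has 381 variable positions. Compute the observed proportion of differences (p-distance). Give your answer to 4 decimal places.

0.1399

p = 381/2723 = 0.139919… ≈ 0.1399 (to 4 d.p.).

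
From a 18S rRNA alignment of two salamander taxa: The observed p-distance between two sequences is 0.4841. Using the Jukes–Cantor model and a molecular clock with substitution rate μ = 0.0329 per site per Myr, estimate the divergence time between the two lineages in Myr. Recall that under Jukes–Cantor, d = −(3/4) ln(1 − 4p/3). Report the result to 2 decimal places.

11.82

d = −(3/4) ln(1 − 4p/3) = −0.75 ln(1 − 0.645467) = −0.75 ln(0.354533)
  = −0.75 × (-1.036954) = 0.777716 substitutions/site.
Under a molecular clock d = 2μt, so t = d/(2μ) = 0.777716 / (2 × 0.0329) = 11.82 Myr.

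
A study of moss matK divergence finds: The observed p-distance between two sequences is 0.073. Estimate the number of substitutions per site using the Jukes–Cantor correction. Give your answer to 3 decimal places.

d = −(3/4) ln(1 − 4p/3) = −0.75 ln(1 − 0.097333) = −0.75 ln(0.902667)
  = −0.75 × (-0.102402) = 0.076802 substitutions/site.

0.077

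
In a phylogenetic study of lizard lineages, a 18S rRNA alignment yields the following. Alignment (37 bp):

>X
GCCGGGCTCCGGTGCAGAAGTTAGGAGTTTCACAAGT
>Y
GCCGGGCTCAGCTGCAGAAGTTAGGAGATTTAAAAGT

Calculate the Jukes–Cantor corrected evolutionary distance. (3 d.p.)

0.149

The sequences differ at 5 of 37 sites (10, 12, 28, 31, 33), so p = 5/37 ≈ 0.135135.
d = −(3/4) ln(1 − 4p/3) = −0.75 ln(1 − 0.18018) = −0.75 ln(0.81982)
  = −0.75 × (-0.198670) = 0.149003 substitutions/site.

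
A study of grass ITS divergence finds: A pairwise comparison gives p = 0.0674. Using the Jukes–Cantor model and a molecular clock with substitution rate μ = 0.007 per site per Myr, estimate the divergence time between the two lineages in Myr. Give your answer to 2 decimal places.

5.04

d = −(3/4) ln(1 − 4p/3) = −0.75 ln(1 − 0.089867) = −0.75 ln(0.910133)
  = −0.75 × (-0.094165) = 0.070624 substitutions/site.
Under a molecular clock d = 2μt, so t = d/(2μ) = 0.070624 / (2 × 0.007) = 5.04 Myr.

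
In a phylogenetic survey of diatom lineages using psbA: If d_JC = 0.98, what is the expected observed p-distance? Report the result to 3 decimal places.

p = (3/4)(1 − e^(−4d/3)) = 0.75 × (1 − e^(-1.306667)) = 0.75 × (1 − 0.270721) = 0.546959.

0.547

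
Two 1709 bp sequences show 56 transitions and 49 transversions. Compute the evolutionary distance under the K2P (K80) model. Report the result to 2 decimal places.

P = 56/1709 ≈ 0.032768 and Q = 49/1709 ≈ 0.028672.
Under the Kimura two-parameter model, d = −½ ln(1 − 2P − Q) − ¼ ln(1 − 2Q).
1 − 2P − Q = 0.905792, giving −½ ln(0.905792) = 0.049473.
1 − 2Q = 0.942656, giving −¼ ln(0.942656) = 0.014763.
d = 0.049473 + 0.014763 = 0.064236.

0.06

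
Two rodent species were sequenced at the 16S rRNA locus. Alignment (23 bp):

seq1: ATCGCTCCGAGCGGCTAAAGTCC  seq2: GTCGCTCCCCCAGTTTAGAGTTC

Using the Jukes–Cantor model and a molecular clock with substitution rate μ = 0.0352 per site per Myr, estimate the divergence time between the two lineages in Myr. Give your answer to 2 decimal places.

7.86

The sequences differ at 9 of 23 sites (1, 9, 10, 11, 12, 14, 15, 18, 22), so p = 9/23 ≈ 0.391304.
d = −(3/4) ln(1 − 4p/3) = −0.75 ln(1 − 0.521739) = −0.75 ln(0.478261)
  = −0.75 × (-0.737599) = 0.553199 substitutions/site.
Under a molecular clock d = 2μt, so t = d/(2μ) = 0.553199 / (2 × 0.0352) = 7.86 Myr.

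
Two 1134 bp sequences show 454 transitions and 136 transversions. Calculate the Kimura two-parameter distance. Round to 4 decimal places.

P = 454/1134 ≈ 0.400353 and Q = 136/1134 ≈ 0.119929.
Under the Kimura two-parameter model, d = −½ ln(1 − 2P − Q) − ¼ ln(1 − 2Q).
1 − 2P − Q = 0.079365, giving −½ ln(0.079365) = 1.266849.
1 − 2Q = 0.760142, giving −¼ ln(0.760142) = 0.068563.
d = 1.266849 + 0.068563 = 1.335412.

1.3354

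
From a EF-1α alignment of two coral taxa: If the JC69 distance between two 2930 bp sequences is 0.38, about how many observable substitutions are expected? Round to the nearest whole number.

874

Invert JC69: p = (3/4)(1 − e^(−4d/3)) = 0.75 × (1 − e^(-0.506667)) = 0.75 × (1 − 0.602500) = 0.298125.
Expected differing sites = pL ≈ 0.298125 × 2930 = 873.50625 ≈ 874.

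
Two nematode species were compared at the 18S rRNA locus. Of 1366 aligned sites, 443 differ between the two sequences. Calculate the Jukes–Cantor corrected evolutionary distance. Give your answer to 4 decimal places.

p = 443/1366 ≈ 0.324305.
d = −(3/4) ln(1 − 4p/3) = −0.75 ln(1 − 0.432407) = −0.75 ln(0.567593)
  = −0.75 × (-0.566351) = 0.424763 substitutions/site.

0.4248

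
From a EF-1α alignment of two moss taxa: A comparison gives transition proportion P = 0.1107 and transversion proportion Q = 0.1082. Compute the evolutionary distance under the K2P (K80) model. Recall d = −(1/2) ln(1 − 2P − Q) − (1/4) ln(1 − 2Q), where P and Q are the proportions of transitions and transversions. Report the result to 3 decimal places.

0.261

Under the Kimura two-parameter model, d = −½ ln(1 − 2P − Q) − ¼ ln(1 − 2Q).
1 − 2P − Q = 0.6704, giving −½ ln(0.6704) = 0.199940.
1 − 2Q = 0.7836, giving −¼ ln(0.7836) = 0.060964.
d = 0.199940 + 0.060964 = 0.260904.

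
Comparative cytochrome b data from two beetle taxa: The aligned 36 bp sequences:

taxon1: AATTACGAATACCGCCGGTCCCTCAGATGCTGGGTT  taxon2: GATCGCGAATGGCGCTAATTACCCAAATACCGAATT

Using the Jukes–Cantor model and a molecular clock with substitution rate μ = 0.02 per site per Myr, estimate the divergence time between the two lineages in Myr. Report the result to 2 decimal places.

16.84

The sequences differ at 16 of 36 sites, so p = 16/36 ≈ 0.444444.
d = −(3/4) ln(1 − 4p/3) = −0.75 ln(1 − 0.592592) = −0.75 ln(0.407408)
  = −0.75 × (-0.897940) = 0.673455 substitutions/site.
Under a molecular clock d = 2μt, so t = d/(2μ) = 0.673455 / (2 × 0.02) = 16.84 Myr.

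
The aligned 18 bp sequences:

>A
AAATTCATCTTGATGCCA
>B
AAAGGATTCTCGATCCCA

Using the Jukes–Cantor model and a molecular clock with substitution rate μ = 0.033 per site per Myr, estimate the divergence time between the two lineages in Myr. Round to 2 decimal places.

6.68

The sequences differ at 6 of 18 sites (4, 5, 6, 7, 11, 15), so p = 6/18 ≈ 0.333333.
d = −(3/4) ln(1 − 4p/3) = −0.75 ln(1 − 0.444444) = −0.75 ln(0.555556)
  = −0.75 × (-0.587786) = 0.440840 substitutions/site.
Under a molecular clock d = 2μt, so t = d/(2μ) = 0.440840 / (2 × 0.033) = 6.68 Myr.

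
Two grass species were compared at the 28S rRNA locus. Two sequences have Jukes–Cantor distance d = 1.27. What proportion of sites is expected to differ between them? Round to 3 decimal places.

0.612

p = (3/4)(1 − e^(−4d/3)) = 0.75 × (1 − e^(-1.693333)) = 0.75 × (1 − 0.183906) = 0.612071.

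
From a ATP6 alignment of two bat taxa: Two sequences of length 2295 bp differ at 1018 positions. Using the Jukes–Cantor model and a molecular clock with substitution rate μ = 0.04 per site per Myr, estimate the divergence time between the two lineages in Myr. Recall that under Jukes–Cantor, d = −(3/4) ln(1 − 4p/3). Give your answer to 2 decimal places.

p = 1018/2295 ≈ 0.443573.
d = −(3/4) ln(1 − 4p/3) = −0.75 ln(1 − 0.591431) = −0.75 ln(0.408569)
  = −0.75 × (-0.895094) = 0.671321 substitutions/site.
Under a molecular clock d = 2μt, so t = d/(2μ) = 0.671321 / (2 × 0.04) = 8.39 Myr.

8.39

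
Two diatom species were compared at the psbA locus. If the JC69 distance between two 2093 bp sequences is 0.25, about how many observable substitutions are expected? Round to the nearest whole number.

Invert JC69: p = (3/4)(1 − e^(−4d/3)) = 0.75 × (1 − e^(-0.333333)) = 0.75 × (1 − 0.716532) = 0.212601.
Expected differing sites = pL ≈ 0.212601 × 2093 = 444.973893 ≈ 445.

445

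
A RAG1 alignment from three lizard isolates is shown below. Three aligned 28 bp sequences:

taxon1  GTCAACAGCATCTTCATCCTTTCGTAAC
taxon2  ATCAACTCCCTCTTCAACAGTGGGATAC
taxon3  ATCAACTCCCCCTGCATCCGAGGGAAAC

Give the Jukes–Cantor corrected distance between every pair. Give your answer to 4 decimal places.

d(taxon1,taxon2) = 0.5565, d(taxon1,taxon3) = 0.5565, d(taxon2,taxon3) = 0.2524

taxon1–taxon2: 11/28 sites differ → p ≈ 0.392857, d = −0.75 ln(1 − 0.523809) = 0.556452 ≈ 0.5565.
taxon1–taxon3: 11/28 sites differ → p ≈ 0.392857, d = −0.75 ln(1 − 0.523809) = 0.556452 ≈ 0.5565.
taxon2–taxon3: 6/28 sites differ → p ≈ 0.214286, d = −0.75 ln(1 − 0.285715) = 0.252355 ≈ 0.2524.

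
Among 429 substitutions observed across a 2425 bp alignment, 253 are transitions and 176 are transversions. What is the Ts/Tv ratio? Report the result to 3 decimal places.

1.438

R = 253/176 = 1.4375 ≈ 1.438 (to 3 d.p.).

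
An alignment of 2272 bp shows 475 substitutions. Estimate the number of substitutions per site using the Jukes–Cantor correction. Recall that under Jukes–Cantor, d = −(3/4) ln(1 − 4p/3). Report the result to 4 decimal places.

0.2451

p = 475/2272 ≈ 0.209067.
d = −(3/4) ln(1 − 4p/3) = −0.75 ln(1 − 0.278756) = −0.75 ln(0.721244)
  = −0.75 × (-0.326778) = 0.245084 substitutions/site.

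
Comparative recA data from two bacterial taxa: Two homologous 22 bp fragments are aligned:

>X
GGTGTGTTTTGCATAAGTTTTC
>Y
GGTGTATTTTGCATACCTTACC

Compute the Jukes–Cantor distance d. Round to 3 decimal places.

0.271

The sequences differ at 5 of 22 sites (6, 16, 17, 20, 21), so p = 5/22 ≈ 0.227273.
d = −(3/4) ln(1 − 4p/3) = −0.75 ln(1 − 0.303031) = −0.75 ln(0.696969)
  = −0.75 × (-0.361014) = 0.270761 substitutions/site.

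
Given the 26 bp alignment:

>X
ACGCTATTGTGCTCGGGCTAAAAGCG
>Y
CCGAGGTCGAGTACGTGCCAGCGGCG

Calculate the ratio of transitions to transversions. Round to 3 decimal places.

Transitions are A↔G and C↔T; transversions are all other mismatches.
Transitions: 6. Transversions: 7.
R = 6/7 = 0.857142… ≈ 0.857 (to 3 d.p.).

0.857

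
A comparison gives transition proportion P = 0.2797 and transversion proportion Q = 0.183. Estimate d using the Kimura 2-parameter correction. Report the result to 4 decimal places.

Under the Kimura two-parameter model, d = −½ ln(1 − 2P − Q) − ¼ ln(1 − 2Q).
1 − 2P − Q = 0.2576, giving −½ ln(0.2576) = 0.678174.
1 − 2Q = 0.634, giving −¼ ln(0.634) = 0.113927.
d = 0.678174 + 0.113927 = 0.792101.

0.7921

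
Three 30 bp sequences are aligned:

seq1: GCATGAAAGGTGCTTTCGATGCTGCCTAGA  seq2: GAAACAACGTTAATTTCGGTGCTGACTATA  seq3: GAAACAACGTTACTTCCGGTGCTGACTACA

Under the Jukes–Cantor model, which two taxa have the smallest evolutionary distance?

seq2 and seq3

seq1–seq2: 10/30 differ, p = 0.333, d = 0.441.
seq1–seq3: 10/30 differ, p = 0.333, d = 0.441.
seq2–seq3: 3/30 differ, p = 0.100, d = 0.107.
The smallest distance is between seq2 and seq3.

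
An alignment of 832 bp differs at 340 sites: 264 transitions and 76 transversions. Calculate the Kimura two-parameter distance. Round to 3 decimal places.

0.698

P = 264/832 ≈ 0.317308 and Q = 76/832 ≈ 0.091346.
Under the Kimura two-parameter model, d = −½ ln(1 − 2P − Q) − ¼ ln(1 − 2Q).
1 − 2P − Q = 0.274038, giving −½ ln(0.274038) = 0.647244.
1 − 2Q = 0.817308, giving −¼ ln(0.817308) = 0.050435.
d = 0.647244 + 0.050435 = 0.697679.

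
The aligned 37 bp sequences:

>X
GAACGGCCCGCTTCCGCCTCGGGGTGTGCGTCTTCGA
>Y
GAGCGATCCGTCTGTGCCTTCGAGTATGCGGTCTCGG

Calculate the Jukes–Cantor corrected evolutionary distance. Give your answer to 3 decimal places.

The sequences differ at 15 of 37 sites, so p = 15/37 ≈ 0.405405.
d = −(3/4) ln(1 − 4p/3) = −0.75 ln(1 − 0.54054) = −0.75 ln(0.45946)
  = −0.75 × (-0.777703) = 0.583277 substitutions/site.

0.583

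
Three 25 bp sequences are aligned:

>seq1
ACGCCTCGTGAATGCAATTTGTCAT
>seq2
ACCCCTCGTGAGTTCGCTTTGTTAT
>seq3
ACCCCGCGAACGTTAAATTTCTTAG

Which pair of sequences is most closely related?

seq1–seq2: 6/25 differ, p = 0.240, d = 0.289.
seq1–seq3: 11/25 differ, p = 0.440, d = 0.663.
seq2–seq3: 9/25 differ, p = 0.360, d = 0.490.
The smallest distance is between seq1 and seq2.

seq1 and seq2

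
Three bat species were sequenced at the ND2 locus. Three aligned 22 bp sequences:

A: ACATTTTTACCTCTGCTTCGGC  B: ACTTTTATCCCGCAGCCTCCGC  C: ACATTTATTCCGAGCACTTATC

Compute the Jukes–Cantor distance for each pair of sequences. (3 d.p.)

A–B: 7/22 sites differ → p ≈ 0.318182, d = −0.75 ln(1 − 0.424243) = 0.414052 ≈ 0.414.
A–C: 11/22 sites differ → p = 0.5, d = −0.75 ln(1 − 0.666667) = 0.823960 ≈ 0.824.
B–C: 9/22 sites differ → p ≈ 0.409091, d = −0.75 ln(1 − 0.545455) = 0.591344 ≈ 0.591.

d(A,B) = 0.414, d(A,C) = 0.824, d(B,C) = 0.591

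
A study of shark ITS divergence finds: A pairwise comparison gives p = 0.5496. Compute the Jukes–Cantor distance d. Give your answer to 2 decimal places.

0.99

d = −(3/4) ln(1 − 4p/3) = −0.75 ln(1 − 0.7328) = −0.75 ln(0.2672)
  = −0.75 × (-1.319758) = 0.989819 substitutions/site.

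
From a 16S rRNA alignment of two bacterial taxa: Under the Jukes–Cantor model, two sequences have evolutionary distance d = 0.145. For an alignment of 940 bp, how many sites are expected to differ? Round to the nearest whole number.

Invert JC69: p = (3/4)(1 − e^(−4d/3)) = 0.75 × (1 − e^(-0.193333)) = 0.75 × (1 − 0.824207) = 0.131845.
Expected differing sites = pL ≈ 0.131845 × 940 = 123.9343 ≈ 124.

124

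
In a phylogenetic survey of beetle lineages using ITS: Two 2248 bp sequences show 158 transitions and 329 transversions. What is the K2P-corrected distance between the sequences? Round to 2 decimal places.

P = 158/2248 ≈ 0.070285 and Q = 329/2248 ≈ 0.146352.
Under the Kimura two-parameter model, d = −½ ln(1 − 2P − Q) − ¼ ln(1 − 2Q).
1 − 2P − Q = 0.713078, giving −½ ln(0.713078) = 0.169082.
1 − 2Q = 0.707296, giving −¼ ln(0.707296) = 0.086577.
d = 0.169082 + 0.086577 = 0.255659.

0.26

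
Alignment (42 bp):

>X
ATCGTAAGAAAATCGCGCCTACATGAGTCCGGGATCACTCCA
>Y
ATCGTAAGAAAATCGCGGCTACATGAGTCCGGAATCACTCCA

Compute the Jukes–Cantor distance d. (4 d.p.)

The sequences differ at 2 of 42 sites (18, 33), so p = 2/42 ≈ 0.047619.
d = −(3/4) ln(1 − 4p/3) = −0.75 ln(1 − 0.063492) = −0.75 ln(0.936508)
  = −0.75 × (-0.065597) = 0.049198 substitutions/site.

0.0492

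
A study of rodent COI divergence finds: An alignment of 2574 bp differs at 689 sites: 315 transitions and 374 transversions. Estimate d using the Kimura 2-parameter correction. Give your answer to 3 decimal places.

0.333

P = 315/2574 ≈ 0.122378 and Q = 374/2574 ≈ 0.145299.
Under the Kimura two-parameter model, d = −½ ln(1 − 2P − Q) − ¼ ln(1 − 2Q).
1 − 2P − Q = 0.609945, giving −½ ln(0.609945) = 0.247193.
1 − 2Q = 0.709402, giving −¼ ln(0.709402) = 0.085833.
d = 0.247193 + 0.085833 = 0.333026.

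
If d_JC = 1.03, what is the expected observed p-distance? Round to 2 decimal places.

p = (3/4)(1 − e^(−4d/3)) = 0.75 × (1 − e^(-1.373333)) = 0.75 × (1 − 0.253261) = 0.560054.

0.56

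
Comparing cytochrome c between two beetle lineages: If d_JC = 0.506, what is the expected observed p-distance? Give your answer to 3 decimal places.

p = (3/4)(1 − e^(−4d/3)) = 0.75 × (1 − e^(-0.674667)) = 0.75 × (1 − 0.509326) = 0.368006.

0.368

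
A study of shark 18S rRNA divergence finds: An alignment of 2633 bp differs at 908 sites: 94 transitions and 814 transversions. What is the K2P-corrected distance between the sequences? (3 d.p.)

0.480

P = 94/2633 ≈ 0.035701 and Q = 814/2633 ≈ 0.309153.
Under the Kimura two-parameter model, d = −½ ln(1 − 2P − Q) − ¼ ln(1 − 2Q).
1 − 2P − Q = 0.619445, giving −½ ln(0.619445) = 0.239466.
1 − 2Q = 0.381694, giving −¼ ln(0.381694) = 0.240784.
d = 0.239466 + 0.240784 = 0.480250.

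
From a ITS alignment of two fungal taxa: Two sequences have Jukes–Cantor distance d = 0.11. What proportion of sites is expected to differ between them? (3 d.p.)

p = (3/4)(1 − e^(−4d/3)) = 0.75 × (1 − e^(-0.146667)) = 0.75 × (1 − 0.863582) = 0.102314.

0.102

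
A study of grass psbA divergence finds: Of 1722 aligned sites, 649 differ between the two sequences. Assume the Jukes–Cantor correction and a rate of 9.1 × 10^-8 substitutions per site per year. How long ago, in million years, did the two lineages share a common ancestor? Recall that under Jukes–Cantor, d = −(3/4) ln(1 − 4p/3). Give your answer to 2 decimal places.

2.88

p = 649/1722 ≈ 0.376887.
d = −(3/4) ln(1 − 4p/3) = −0.75 ln(1 − 0.502516) = −0.75 ln(0.497484)
  = −0.75 × (-0.698192) = 0.523644 substitutions/site.
Under a molecular clock d = 2μt, so t = d/(2μ) = 0.523644 / (2 × 9.1 × 10^-8) = 2.88 million years.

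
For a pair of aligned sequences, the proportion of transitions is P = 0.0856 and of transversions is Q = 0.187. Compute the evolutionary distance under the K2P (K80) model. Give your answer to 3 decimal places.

0.339

Under the Kimura two-parameter model, d = −½ ln(1 − 2P − Q) − ¼ ln(1 − 2Q).
1 − 2P − Q = 0.6418, giving −½ ln(0.6418) = 0.221739.
1 − 2Q = 0.626, giving −¼ ln(0.626) = 0.117101.
d = 0.221739 + 0.117101 = 0.338840.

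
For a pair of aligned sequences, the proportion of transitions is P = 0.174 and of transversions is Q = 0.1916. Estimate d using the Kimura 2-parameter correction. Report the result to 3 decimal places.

0.509

Under the Kimura two-parameter model, d = −½ ln(1 − 2P − Q) − ¼ ln(1 − 2Q).
1 − 2P − Q = 0.4604, giving −½ ln(0.4604) = 0.387830.
1 − 2Q = 0.6168, giving −¼ ln(0.6168) = 0.120803.
d = 0.387830 + 0.120803 = 0.508633.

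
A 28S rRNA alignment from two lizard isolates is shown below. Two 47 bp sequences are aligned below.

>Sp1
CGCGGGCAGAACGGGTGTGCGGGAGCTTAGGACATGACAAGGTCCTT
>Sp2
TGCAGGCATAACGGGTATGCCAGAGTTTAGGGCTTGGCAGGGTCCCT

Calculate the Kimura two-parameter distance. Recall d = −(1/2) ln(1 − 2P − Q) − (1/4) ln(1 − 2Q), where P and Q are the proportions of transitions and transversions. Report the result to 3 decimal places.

Of 47 sites, 9 differences are transitions and 3 are transversions, so P = 9/47 ≈ 0.191489 and Q = 3/47 ≈ 0.06383.
Under the Kimura two-parameter model, d = −½ ln(1 − 2P − Q) − ¼ ln(1 − 2Q).
1 − 2P − Q = 0.553192, giving −½ ln(0.553192) = 0.296025.
1 − 2Q = 0.87234, giving −¼ ln(0.87234) = 0.034144.
d = 0.296025 + 0.034144 = 0.330169.

0.330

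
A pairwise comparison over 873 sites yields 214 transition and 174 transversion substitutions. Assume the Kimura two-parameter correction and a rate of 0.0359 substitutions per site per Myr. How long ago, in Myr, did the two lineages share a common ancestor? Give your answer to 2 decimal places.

9.92

P = 214/873 ≈ 0.245132 and Q = 174/873 ≈ 0.199313.
Under the Kimura two-parameter model, d = −½ ln(1 − 2P − Q) − ¼ ln(1 − 2Q).
1 − 2P − Q = 0.310423, giving −½ ln(0.310423) = 0.584910.
1 − 2Q = 0.601374, giving −¼ ln(0.601374) = 0.127135.
d = 0.584910 + 0.127135 = 0.712045.
Under a molecular clock d = 2μt, so t = d/(2μ) = 0.712045 / (2 × 0.0359) = 9.92 Myr.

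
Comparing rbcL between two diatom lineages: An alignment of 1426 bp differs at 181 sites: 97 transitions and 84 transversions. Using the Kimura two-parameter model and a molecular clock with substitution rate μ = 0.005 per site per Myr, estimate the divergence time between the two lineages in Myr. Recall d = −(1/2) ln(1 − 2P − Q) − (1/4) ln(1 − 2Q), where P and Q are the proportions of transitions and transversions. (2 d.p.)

13.98

P = 97/1426 ≈ 0.068022 and Q = 84/1426 ≈ 0.058906.
Under the Kimura two-parameter model, d = −½ ln(1 − 2P − Q) − ¼ ln(1 − 2Q).
1 − 2P − Q = 0.80505, giving −½ ln(0.80505) = 0.108425.
1 − 2Q = 0.882188, giving −¼ ln(0.882188) = 0.031338.
d = 0.108425 + 0.031338 = 0.139763.
Under a molecular clock d = 2μt, so t = d/(2μ) = 0.139763 / (2 × 0.005) = 13.98 Myr.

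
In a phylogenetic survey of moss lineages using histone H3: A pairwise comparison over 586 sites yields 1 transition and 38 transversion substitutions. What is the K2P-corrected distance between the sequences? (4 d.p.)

0.0701

P = 1/586 ≈ 0.001706 and Q = 38/586 ≈ 0.064846.
Under the Kimura two-parameter model, d = −½ ln(1 − 2P − Q) − ¼ ln(1 − 2Q).
1 − 2P − Q = 0.931742, giving −½ ln(0.931742) = 0.035350.
1 − 2Q = 0.870308, giving −¼ ln(0.870308) = 0.034727.
d = 0.035350 + 0.034727 = 0.070077.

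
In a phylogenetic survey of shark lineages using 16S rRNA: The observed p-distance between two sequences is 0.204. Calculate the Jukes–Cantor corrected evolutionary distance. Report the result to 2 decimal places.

d = −(3/4) ln(1 − 4p/3) = −0.75 ln(1 − 0.272) = −0.75 ln(0.728)
  = −0.75 × (-0.317454) = 0.238091 substitutions/site.

0.24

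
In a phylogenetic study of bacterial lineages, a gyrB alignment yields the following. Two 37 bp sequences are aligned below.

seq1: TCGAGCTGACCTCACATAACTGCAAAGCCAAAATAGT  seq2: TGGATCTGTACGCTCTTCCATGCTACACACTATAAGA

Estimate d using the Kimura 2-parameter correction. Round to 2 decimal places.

Of 37 sites, 1 differences are transitions and 18 are transversions, so P = 1/37 ≈ 0.027027 and Q = 18/37 ≈ 0.486486.
Under the Kimura two-parameter model, d = −½ ln(1 − 2P − Q) − ¼ ln(1 − 2Q).
1 − 2P − Q = 0.45946, giving −½ ln(0.45946) = 0.388852.
1 − 2Q = 0.027028, giving −¼ ln(0.027028) = 0.902720.
d = 0.388852 + 0.902720 = 1.291572.

1.29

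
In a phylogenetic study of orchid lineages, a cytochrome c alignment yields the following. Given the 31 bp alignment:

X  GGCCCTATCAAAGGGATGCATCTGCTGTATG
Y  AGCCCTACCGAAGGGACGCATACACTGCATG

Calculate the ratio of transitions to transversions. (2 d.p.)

Transitions are A↔G and C↔T; transversions are all other mismatches.
Transitions: 7. Transversions: 1.
R = 7/1 = 7.00.

7.00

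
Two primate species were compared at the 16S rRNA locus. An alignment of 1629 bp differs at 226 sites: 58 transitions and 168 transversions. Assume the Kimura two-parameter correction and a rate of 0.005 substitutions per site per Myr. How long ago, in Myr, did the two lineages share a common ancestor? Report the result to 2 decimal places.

15.35

P = 58/1629 ≈ 0.035605 and Q = 168/1629 ≈ 0.103131.
Under the Kimura two-parameter model, d = −½ ln(1 − 2P − Q) − ¼ ln(1 − 2Q).
1 − 2P − Q = 0.825659, giving −½ ln(0.825659) = 0.095787.
1 − 2Q = 0.793738, giving −¼ ln(0.793738) = 0.057750.
d = 0.095787 + 0.057750 = 0.153537.
Under a molecular clock d = 2μt, so t = d/(2μ) = 0.153537 / (2 × 0.005) = 15.35 Myr.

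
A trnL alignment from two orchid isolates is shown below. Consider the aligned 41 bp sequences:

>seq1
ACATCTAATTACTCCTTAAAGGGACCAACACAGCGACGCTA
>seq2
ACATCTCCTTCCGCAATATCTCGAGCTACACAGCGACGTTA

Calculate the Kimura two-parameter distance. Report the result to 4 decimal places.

0.4290

Of 41 sites, 1 differences are transitions and 12 are transversions, so P = 1/41 ≈ 0.02439 and Q = 12/41 ≈ 0.292683.
Under the Kimura two-parameter model, d = −½ ln(1 − 2P − Q) − ¼ ln(1 − 2Q).
1 − 2P − Q = 0.658537, giving −½ ln(0.658537) = 0.208867.
1 − 2Q = 0.414634, giving −¼ ln(0.414634) = 0.220090.
d = 0.208867 + 0.220090 = 0.428957.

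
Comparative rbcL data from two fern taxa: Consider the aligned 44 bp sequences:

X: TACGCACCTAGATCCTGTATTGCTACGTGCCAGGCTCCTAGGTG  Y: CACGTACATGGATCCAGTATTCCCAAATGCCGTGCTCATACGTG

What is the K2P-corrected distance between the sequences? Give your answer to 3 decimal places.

Of 44 sites, 6 differences are transitions and 7 are transversions, so P = 6/44 ≈ 0.136364 and Q = 7/44 ≈ 0.159091.
Under the Kimura two-parameter model, d = −½ ln(1 − 2P − Q) − ¼ ln(1 − 2Q).
1 − 2P − Q = 0.568181, giving −½ ln(0.568181) = 0.282658.
1 − 2Q = 0.681818, giving −¼ ln(0.681818) = 0.095748.
d = 0.282658 + 0.095748 = 0.378406.

0.378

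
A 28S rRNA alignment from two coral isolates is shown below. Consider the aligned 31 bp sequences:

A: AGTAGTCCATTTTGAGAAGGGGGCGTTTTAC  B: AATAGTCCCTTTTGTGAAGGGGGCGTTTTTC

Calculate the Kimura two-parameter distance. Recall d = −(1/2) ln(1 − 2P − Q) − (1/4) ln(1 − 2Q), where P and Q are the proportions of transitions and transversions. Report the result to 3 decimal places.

Of 31 sites, 1 differences are transitions and 3 are transversions, so P = 1/31 ≈ 0.032258 and Q = 3/31 ≈ 0.096774.
Under the Kimura two-parameter model, d = −½ ln(1 − 2P − Q) − ¼ ln(1 − 2Q).
1 − 2P − Q = 0.83871, giving −½ ln(0.83871) = 0.087945.
1 − 2Q = 0.806452, giving −¼ ln(0.806452) = 0.053778.
d = 0.087945 + 0.053778 = 0.141723.

0.142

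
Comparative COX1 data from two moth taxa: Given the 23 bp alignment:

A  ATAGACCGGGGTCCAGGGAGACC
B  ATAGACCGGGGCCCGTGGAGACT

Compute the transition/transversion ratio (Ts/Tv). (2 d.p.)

Transitions are A↔G and C↔T; transversions are all other mismatches.
Transitions: 3. Transversions: 1.
R = 3/1 = 3.00.

3.00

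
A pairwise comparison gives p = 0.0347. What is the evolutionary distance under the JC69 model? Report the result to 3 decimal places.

0.036

d = −(3/4) ln(1 − 4p/3) = −0.75 ln(1 − 0.046267) = −0.75 ln(0.953733)
  = −0.75 × (-0.047372) = 0.035529 substitutions/site.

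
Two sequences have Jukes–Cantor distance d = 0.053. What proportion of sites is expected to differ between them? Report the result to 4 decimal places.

0.0512

p = (3/4)(1 − e^(−4d/3)) = 0.75 × (1 − e^(-0.070667)) = 0.75 × (1 − 0.931772) = 0.051171.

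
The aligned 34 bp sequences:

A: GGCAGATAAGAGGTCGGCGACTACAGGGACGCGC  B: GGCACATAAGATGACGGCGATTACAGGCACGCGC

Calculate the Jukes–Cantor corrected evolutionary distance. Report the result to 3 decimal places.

The sequences differ at 5 of 34 sites (5, 12, 14, 21, 28), so p = 5/34 ≈ 0.147059.
d = −(3/4) ln(1 − 4p/3) = −0.75 ln(1 − 0.196079) = −0.75 ln(0.803921)
  = −0.75 × (-0.218254) = 0.163691 substitutions/site.

0.164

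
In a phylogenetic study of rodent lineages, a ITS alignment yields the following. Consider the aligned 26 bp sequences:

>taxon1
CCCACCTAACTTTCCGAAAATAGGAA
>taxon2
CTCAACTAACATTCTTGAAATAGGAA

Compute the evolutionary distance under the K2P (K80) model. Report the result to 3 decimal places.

Of 26 sites, 3 differences are transitions and 3 are transversions, so P = 3/26 ≈ 0.115385 and Q = 3/26 ≈ 0.115385.
Under the Kimura two-parameter model, d = −½ ln(1 − 2P − Q) − ¼ ln(1 − 2Q).
1 − 2P − Q = 0.653845, giving −½ ln(0.653845) = 0.212442.
1 − 2Q = 0.76923, giving −¼ ln(0.76923) = 0.065591.
d = 0.212442 + 0.065591 = 0.278033.

0.278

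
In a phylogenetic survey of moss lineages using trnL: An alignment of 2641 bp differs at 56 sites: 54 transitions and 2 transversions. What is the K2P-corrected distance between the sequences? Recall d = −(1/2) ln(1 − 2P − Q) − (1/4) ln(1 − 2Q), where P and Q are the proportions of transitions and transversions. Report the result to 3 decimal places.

0.022

P = 54/2641 ≈ 0.020447 and Q = 2/2641 ≈ 0.000757.
Under the Kimura two-parameter model, d = −½ ln(1 − 2P − Q) − ¼ ln(1 − 2Q).
1 − 2P − Q = 0.958349, giving −½ ln(0.958349) = 0.021272.
1 − 2Q = 0.998486, giving −¼ ln(0.998486) = 0.000379.
d = 0.021272 + 0.000379 = 0.021651.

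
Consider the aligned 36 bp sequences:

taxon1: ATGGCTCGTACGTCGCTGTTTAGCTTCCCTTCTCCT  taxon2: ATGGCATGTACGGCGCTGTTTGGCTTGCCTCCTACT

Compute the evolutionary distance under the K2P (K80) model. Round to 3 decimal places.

Of 36 sites, 3 differences are transitions and 4 are transversions, so P = 3/36 ≈ 0.083333 and Q = 4/36 ≈ 0.111111.
Under the Kimura two-parameter model, d = −½ ln(1 − 2P − Q) − ¼ ln(1 − 2Q).
1 − 2P − Q = 0.722223, giving −½ ln(0.722223) = 0.162711.
1 − 2Q = 0.777778, giving −¼ ln(0.777778) = 0.062829.
d = 0.162711 + 0.062829 = 0.225540.

0.226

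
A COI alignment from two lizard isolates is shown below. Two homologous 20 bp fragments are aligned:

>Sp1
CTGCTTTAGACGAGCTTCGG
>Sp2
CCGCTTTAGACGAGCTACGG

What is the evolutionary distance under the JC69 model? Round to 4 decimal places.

0.1073

The sequences differ at 2 of 20 sites (2, 17), so p = 2/20 = 0.1.
d = −(3/4) ln(1 − 4p/3) = −0.75 ln(1 − 0.133333) = −0.75 ln(0.866667)
  = −0.75 × (-0.143100) = 0.107325 substitutions/site.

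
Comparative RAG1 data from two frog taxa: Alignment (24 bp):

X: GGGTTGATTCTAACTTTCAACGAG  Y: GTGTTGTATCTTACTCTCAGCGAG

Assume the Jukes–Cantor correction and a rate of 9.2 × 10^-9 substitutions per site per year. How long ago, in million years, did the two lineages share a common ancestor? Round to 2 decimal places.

The sequences differ at 6 of 24 sites (2, 7, 8, 12, 16, 20), so p = 6/24 = 0.25.
d = −(3/4) ln(1 − 4p/3) = −0.75 ln(1 − 0.333333) = −0.75 ln(0.666667)
  = −0.75 × (-0.405465) = 0.304099 substitutions/site.
Under a molecular clock d = 2μt, so t = d/(2μ) = 0.304099 / (2 × 9.2 × 10^-9) = 16.53 million years.

16.53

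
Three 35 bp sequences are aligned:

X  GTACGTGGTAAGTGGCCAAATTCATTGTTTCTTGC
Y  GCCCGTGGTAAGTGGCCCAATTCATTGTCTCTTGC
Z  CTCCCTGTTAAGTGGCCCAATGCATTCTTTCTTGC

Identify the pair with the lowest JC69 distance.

X and Y

X–Y: 4/35 differ, p = 0.114, d = 0.124.
X–Z: 7/35 differ, p = 0.200, d = 0.233.
Y–Z: 7/35 differ, p = 0.200, d = 0.233.
The smallest distance is between X and Y.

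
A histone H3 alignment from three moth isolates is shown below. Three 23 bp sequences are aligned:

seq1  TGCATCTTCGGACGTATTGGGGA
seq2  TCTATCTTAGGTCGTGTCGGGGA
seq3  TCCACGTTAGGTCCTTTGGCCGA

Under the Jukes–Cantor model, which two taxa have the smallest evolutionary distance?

seq1 and seq2

seq1–seq2: 6/23 differ, p = 0.261, d = 0.321.
seq1–seq3: 10/23 differ, p = 0.435, d = 0.650.
seq2–seq3: 8/23 differ, p = 0.348, d = 0.467.
The smallest distance is between seq1 and seq2.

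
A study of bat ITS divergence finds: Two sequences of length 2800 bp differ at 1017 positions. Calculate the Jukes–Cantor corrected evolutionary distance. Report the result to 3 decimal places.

0.497

p = 1017/2800 ≈ 0.363214.
d = −(3/4) ln(1 − 4p/3) = −0.75 ln(1 − 0.484285) = −0.75 ln(0.515715)
  = −0.75 × (-0.662201) = 0.496651 substitutions/site.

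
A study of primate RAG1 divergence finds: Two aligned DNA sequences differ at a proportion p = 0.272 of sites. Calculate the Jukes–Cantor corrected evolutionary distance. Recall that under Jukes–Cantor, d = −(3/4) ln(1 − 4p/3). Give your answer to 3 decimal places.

0.338

d = −(3/4) ln(1 − 4p/3) = −0.75 ln(1 − 0.362667) = −0.75 ln(0.637333)
  = −0.75 × (-0.450463) = 0.337847 substitutions/site.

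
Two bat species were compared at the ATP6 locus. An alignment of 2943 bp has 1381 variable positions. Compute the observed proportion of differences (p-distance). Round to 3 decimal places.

p = 1381/2943 = 0.469249… ≈ 0.469 (to 3 d.p.).

0.469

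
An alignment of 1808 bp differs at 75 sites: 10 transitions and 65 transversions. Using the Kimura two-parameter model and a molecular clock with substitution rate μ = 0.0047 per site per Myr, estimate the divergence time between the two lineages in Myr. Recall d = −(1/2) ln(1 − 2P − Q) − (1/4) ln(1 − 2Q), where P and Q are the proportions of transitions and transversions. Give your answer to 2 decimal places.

P = 10/1808 ≈ 0.005531 and Q = 65/1808 ≈ 0.035951.
Under the Kimura two-parameter model, d = −½ ln(1 − 2P − Q) − ¼ ln(1 − 2Q).
1 − 2P − Q = 0.952987, giving −½ ln(0.952987) = 0.024077.
1 − 2Q = 0.928098, giving −¼ ln(0.928098) = 0.018654.
d = 0.024077 + 0.018654 = 0.042731.
Under a molecular clock d = 2μt, so t = d/(2μ) = 0.042731 / (2 × 0.0047) = 4.55 Myr.

4.55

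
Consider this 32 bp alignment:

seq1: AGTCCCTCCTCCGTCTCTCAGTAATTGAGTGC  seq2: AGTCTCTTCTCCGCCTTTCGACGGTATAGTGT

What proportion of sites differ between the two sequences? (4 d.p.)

The sequences differ at 12 of 32 positions.
p = 12/32 = 0.3750.

0.3750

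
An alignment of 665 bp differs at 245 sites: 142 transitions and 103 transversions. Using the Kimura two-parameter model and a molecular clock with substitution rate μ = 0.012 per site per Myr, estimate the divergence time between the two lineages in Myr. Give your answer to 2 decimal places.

P = 142/665 ≈ 0.213534 and Q = 103/665 ≈ 0.154887.
Under the Kimura two-parameter model, d = −½ ln(1 − 2P − Q) − ¼ ln(1 − 2Q).
1 − 2P − Q = 0.418045, giving −½ ln(0.418045) = 0.436083.
1 − 2Q = 0.690226, giving −¼ ln(0.690226) = 0.092684.
d = 0.436083 + 0.092684 = 0.528767.
Under a molecular clock d = 2μt, so t = d/(2μ) = 0.528767 / (2 × 0.012) = 22.03 Myr.

22.03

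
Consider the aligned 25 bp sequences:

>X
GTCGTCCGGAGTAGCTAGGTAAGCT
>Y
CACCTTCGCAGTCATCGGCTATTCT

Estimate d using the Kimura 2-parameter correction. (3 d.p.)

Of 25 sites, 5 differences are transitions and 8 are transversions, so P = 5/25 = 0.2 and Q = 8/25 = 0.32.
Under the Kimura two-parameter model, d = −½ ln(1 − 2P − Q) − ¼ ln(1 − 2Q).
1 − 2P − Q = 0.28, giving −½ ln(0.28) = 0.636483.
1 − 2Q = 0.36, giving −¼ ln(0.36) = 0.255413.
d = 0.636483 + 0.255413 = 0.891896.

0.892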